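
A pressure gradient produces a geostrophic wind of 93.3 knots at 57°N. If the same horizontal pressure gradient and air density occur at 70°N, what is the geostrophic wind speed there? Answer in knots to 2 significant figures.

83 knots

With the same pressure gradient and density, V_g ∝ 1/f ∝ 1/sin φ.
V₂ = V₁ · sin φ₁ / sin φ₂ = 93.3 × sin 57° / sin 70°
V₂ = 93.3 × 0.8387/0.9397 = 83 knots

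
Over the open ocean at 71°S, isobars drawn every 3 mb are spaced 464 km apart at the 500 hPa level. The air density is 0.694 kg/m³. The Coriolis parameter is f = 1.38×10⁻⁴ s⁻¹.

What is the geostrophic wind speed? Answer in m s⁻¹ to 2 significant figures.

6.8 m s⁻¹

Pressure gradient: |∂P/∂n| = 300 Pa / 464000 m = 6.47×10⁻⁴ Pa/m
Geostrophic balance (pressure-gradient force = Coriolis force):
V_g = (1/(fρ)) |∂P/∂n| = 6.47×10⁻⁴ / (1.38×10⁻⁴ × 0.694) = 6.75 m/s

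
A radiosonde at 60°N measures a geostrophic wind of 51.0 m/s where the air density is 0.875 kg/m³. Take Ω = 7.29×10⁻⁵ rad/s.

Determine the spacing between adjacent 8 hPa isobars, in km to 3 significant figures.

Coriolis parameter at 60°N:
f = 2Ω sin φ = 2 × 7.29×10⁻⁵ × sin 60° = 1.26×10⁻⁴ s⁻¹
Geostrophic balance rearranged: |∂P/∂n| = f ρ V_g
|∂P/∂n| = 1.26×10⁻⁴ × 0.875 × 51.0 = 5.63×10⁻³ Pa/m
Isobar spacing: Δn = ΔP/|∂P/∂n| = 800 Pa / 5.63×10⁻³ Pa/m = 141979 m ≈ 142 km

142 km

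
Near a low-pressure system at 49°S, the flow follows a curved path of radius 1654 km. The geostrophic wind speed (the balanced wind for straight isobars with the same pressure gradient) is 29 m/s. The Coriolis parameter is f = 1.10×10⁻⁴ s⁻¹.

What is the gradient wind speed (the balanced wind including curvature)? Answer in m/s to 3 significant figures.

25.4 m/s

Around a low, centrifugal force acts outward with Coriolis, so pressure-gradient force balances both:
(1/ρ)|∂P/∂n| = fV + V²/R  →  V² + fR·V − fR·V_g = 0
With fR = 1.10×10⁻⁴ × 1654×10³ m = 182 m/s:
V = [−fR + √((fR)² + 4 fR V_g)]/2 = [−182 + √(182² + 4×182×29)]/2 = 25.4 m/s
Subgeostrophic (V < V_g = 29 m/s), as expected around a low.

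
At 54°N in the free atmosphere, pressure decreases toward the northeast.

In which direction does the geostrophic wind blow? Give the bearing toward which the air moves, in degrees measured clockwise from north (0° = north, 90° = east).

The pressure-gradient force points toward the northeast (bearing 045°).
Geostrophic balance: in the Northern Hemisphere the Coriolis force deflects motion to the right, so the geostrophic wind blows 90° to the right of the pressure-gradient force (low pressure on the left).
Rotating 045° by 90° clockwise gives 135° — the wind blows toward the southeast.

135°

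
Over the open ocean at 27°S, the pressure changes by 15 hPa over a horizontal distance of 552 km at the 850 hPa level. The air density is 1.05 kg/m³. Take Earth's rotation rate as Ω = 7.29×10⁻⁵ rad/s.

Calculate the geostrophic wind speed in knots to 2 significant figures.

76 knots

Coriolis parameter at 27°S:
f = 2Ω sin φ = 2 × 7.29×10⁻⁵ × sin 27° = 6.62×10⁻⁵ s⁻¹
Pressure gradient: |∂P/∂n| = 1500 Pa / 552000 m = 2.72×10⁻³ Pa/m
Geostrophic balance (pressure-gradient force = Coriolis force):
V_g = (1/(fρ)) |∂P/∂n| = 2.72×10⁻³ / (6.62×10⁻⁵ × 1.05) = 39.1 m/s
Converting: 39.1 m/s × 1.944 = 76 knots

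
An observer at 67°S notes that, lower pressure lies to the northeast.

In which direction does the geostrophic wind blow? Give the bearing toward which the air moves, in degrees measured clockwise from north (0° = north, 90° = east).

The pressure-gradient force points toward the northeast (bearing 045°).
Geostrophic balance: in the Southern Hemisphere the Coriolis force deflects motion to the left, so the geostrophic wind blows 90° to the left of the pressure-gradient force (low pressure on the right).
Rotating 045° by 90° counterclockwise gives 315° — the wind blows toward the northwest.

315°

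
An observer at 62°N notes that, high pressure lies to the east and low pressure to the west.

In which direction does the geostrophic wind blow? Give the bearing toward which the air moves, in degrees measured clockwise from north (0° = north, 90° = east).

000°

The pressure-gradient force points toward the west (bearing 270°).
Geostrophic balance: in the Northern Hemisphere the Coriolis force deflects motion to the right, so the geostrophic wind blows 90° to the right of the pressure-gradient force (low pressure on the left).
Rotating 270° by 90° clockwise gives 000° — the wind blows toward the north.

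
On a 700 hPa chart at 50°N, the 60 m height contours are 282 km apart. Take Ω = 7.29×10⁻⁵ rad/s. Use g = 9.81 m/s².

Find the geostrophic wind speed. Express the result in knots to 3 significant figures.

36.3 knots

Coriolis parameter at 50°N:
f = 2Ω sin φ = 2 × 7.29×10⁻⁵ × sin 50° = 1.12×10⁻⁴ s⁻¹
Height gradient: |∂Z/∂n| = 60 m / 282000 m = 2.13×10⁻⁴
On a pressure surface, geostrophic balance gives V_g = (g/f)|∂Z/∂n|:
V_g = 9.81 × 2.13×10⁻⁴ / 1.12×10⁻⁴ = 18.7 m/s
Converting: 18.7 m/s × 1.944 = 36.3 knots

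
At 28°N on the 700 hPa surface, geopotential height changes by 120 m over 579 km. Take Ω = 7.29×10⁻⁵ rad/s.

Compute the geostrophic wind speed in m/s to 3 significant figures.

29.7 m/s

Coriolis parameter at 28°N:
f = 2Ω sin φ = 2 × 7.29×10⁻⁵ × sin 28° = 6.84×10⁻⁵ s⁻¹
Height gradient: |∂Z/∂n| = 120 m / 579000 m = 2.07×10⁻⁴
On a pressure surface, geostrophic balance gives V_g = (g/f)|∂Z/∂n|:
V_g = 9.81 × 2.07×10⁻⁴ / 6.84×10⁻⁵ = 29.7 m/s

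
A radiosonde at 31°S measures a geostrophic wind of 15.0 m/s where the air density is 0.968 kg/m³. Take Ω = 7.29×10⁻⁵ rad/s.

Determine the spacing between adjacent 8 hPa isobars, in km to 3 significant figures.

734 km

Coriolis parameter at 31°S:
f = 2Ω sin φ = 2 × 7.29×10⁻⁵ × sin 31° = 7.51×10⁻⁵ s⁻¹
Geostrophic balance rearranged: |∂P/∂n| = f ρ V_g
|∂P/∂n| = 7.51×10⁻⁵ × 0.968 × 15.0 = 1.09×10⁻³ Pa/m
Isobar spacing: Δn = ΔP/|∂P/∂n| = 800 Pa / 1.09×10⁻³ Pa/m = 733714 m ≈ 734 km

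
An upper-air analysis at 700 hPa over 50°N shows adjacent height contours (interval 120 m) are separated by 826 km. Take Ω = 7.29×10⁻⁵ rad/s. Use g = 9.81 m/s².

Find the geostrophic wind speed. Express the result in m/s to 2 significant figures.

Coriolis parameter at 50°N:
f = 2Ω sin φ = 2 × 7.29×10⁻⁵ × sin 50° = 1.12×10⁻⁴ s⁻¹
Height gradient: |∂Z/∂n| = 120 m / 826000 m = 1.45×10⁻⁴
On a pressure surface, geostrophic balance gives V_g = (g/f)|∂Z/∂n|:
V_g = 9.81 × 1.45×10⁻⁴ / 1.12×10⁻⁴ = 12.8 m/s

13 m/s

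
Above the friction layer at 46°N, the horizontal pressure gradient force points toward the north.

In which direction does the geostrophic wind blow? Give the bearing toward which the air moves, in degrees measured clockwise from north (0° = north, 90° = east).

The pressure-gradient force points toward the north (bearing 000°).
Geostrophic balance: in the Northern Hemisphere the Coriolis force deflects motion to the right, so the geostrophic wind blows 90° to the right of the pressure-gradient force (low pressure on the left).
Rotating 000° by 90° clockwise gives 090° — the wind blows toward the east.

090°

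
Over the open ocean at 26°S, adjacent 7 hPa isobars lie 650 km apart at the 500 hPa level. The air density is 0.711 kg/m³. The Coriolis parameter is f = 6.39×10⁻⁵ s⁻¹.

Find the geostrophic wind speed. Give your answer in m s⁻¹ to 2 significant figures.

24 m s⁻¹

Pressure gradient: |∂P/∂n| = 700 Pa / 650000 m = 1.08×10⁻³ Pa/m
Geostrophic balance (pressure-gradient force = Coriolis force):
V_g = (1/(fρ)) |∂P/∂n| = 1.08×10⁻³ / (6.39×10⁻⁵ × 0.711) = 23.7 m/s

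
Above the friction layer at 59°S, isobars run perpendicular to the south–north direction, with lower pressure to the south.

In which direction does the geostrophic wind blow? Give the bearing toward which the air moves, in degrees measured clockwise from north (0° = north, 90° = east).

The pressure-gradient force points toward the south (bearing 180°).
Geostrophic balance: in the Southern Hemisphere the Coriolis force deflects motion to the left, so the geostrophic wind blows 90° to the left of the pressure-gradient force (low pressure on the right).
Rotating 180° by 90° counterclockwise gives 090° — the wind blows toward the east.

090°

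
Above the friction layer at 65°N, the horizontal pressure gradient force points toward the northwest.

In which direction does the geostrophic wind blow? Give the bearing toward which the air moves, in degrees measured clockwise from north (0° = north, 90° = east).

The pressure-gradient force points toward the northwest (bearing 315°).
Geostrophic balance: in the Northern Hemisphere the Coriolis force deflects motion to the right, so the geostrophic wind blows 90° to the right of the pressure-gradient force (low pressure on the left).
Rotating 315° by 90° clockwise gives 045° — the wind blows toward the northeast.

045°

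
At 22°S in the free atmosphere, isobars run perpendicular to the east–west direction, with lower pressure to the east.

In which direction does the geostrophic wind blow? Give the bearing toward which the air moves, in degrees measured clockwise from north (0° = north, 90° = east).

000°

The pressure-gradient force points toward the east (bearing 090°).
Geostrophic balance: in the Southern Hemisphere the Coriolis force deflects motion to the left, so the geostrophic wind blows 90° to the left of the pressure-gradient force (low pressure on the right).
Rotating 090° by 90° counterclockwise gives 000° — the wind blows toward the north.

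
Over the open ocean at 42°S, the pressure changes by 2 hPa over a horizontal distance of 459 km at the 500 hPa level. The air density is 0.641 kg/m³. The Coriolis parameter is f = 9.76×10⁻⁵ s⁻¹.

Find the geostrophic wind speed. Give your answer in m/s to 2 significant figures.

Pressure gradient: |∂P/∂n| = 200 Pa / 459000 m = 4.36×10⁻⁴ Pa/m
Geostrophic balance (pressure-gradient force = Coriolis force):
V_g = (1/(fρ)) |∂P/∂n| = 4.36×10⁻⁴ / (9.76×10⁻⁵ × 0.641) = 6.96 m/s

7.0 m/s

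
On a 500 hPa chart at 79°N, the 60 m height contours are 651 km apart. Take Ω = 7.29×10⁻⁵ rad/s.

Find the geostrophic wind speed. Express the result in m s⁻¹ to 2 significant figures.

6.3 m s⁻¹

Coriolis parameter at 79°N:
f = 2Ω sin φ = 2 × 7.29×10⁻⁵ × sin 79° = 1.43×10⁻⁴ s⁻¹
Height gradient: |∂Z/∂n| = 60 m / 651000 m = 9.22×10⁻⁵
On a pressure surface, geostrophic balance gives V_g = (g/f)|∂Z/∂n|:
V_g = 9.81 × 9.22×10⁻⁵ / 1.43×10⁻⁴ = 6.32 m/s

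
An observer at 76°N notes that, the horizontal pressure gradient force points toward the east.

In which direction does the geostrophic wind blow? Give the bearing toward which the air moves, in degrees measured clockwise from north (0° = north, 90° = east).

The pressure-gradient force points toward the east (bearing 090°).
Geostrophic balance: in the Northern Hemisphere the Coriolis force deflects motion to the right, so the geostrophic wind blows 90° to the right of the pressure-gradient force (low pressure on the left).
Rotating 090° by 90° clockwise gives 180° — the wind blows toward the south.

180°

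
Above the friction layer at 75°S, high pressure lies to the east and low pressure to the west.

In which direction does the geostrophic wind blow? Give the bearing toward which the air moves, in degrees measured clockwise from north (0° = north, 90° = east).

180°

The pressure-gradient force points toward the west (bearing 270°).
Geostrophic balance: in the Southern Hemisphere the Coriolis force deflects motion to the left, so the geostrophic wind blows 90° to the left of the pressure-gradient force (low pressure on the right).
Rotating 270° by 90° counterclockwise gives 180° — the wind blows toward the south.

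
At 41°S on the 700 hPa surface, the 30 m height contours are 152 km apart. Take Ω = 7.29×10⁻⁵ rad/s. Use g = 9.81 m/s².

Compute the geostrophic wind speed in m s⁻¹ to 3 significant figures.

Coriolis parameter at 41°S:
f = 2Ω sin φ = 2 × 7.29×10⁻⁵ × sin 41° = 9.57×10⁻⁵ s⁻¹
Height gradient: |∂Z/∂n| = 30 m / 152000 m = 1.97×10⁻⁴
On a pressure surface, geostrophic balance gives V_g = (g/f)|∂Z/∂n|:
V_g = 9.81 × 1.97×10⁻⁴ / 9.57×10⁻⁵ = 20.2 m/s

20.2 m s⁻¹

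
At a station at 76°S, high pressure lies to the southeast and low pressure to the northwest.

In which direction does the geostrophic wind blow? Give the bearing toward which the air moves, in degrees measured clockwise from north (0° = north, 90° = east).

225°

The pressure-gradient force points toward the northwest (bearing 315°).
Geostrophic balance: in the Southern Hemisphere the Coriolis force deflects motion to the left, so the geostrophic wind blows 90° to the left of the pressure-gradient force (low pressure on the right).
Rotating 315° by 90° counterclockwise gives 225° — the wind blows toward the southwest.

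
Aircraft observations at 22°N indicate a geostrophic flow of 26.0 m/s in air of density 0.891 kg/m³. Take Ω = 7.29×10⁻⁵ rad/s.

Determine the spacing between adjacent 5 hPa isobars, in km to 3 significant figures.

395 km

Coriolis parameter at 22°N:
f = 2Ω sin φ = 2 × 7.29×10⁻⁵ × sin 22° = 5.46×10⁻⁵ s⁻¹
Geostrophic balance rearranged: |∂P/∂n| = f ρ V_g
|∂P/∂n| = 5.46×10⁻⁵ × 0.891 × 26.0 = 1.27×10⁻³ Pa/m
Isobar spacing: Δn = ΔP/|∂P/∂n| = 500 Pa / 1.27×10⁻³ Pa/m = 395172 m ≈ 395 km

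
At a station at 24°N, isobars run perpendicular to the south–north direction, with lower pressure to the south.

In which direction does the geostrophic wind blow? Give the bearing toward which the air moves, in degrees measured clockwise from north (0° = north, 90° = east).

The pressure-gradient force points toward the south (bearing 180°).
Geostrophic balance: in the Northern Hemisphere the Coriolis force deflects motion to the right, so the geostrophic wind blows 90° to the right of the pressure-gradient force (low pressure on the left).
Rotating 180° by 90° clockwise gives 270° — the wind blows toward the west.

270°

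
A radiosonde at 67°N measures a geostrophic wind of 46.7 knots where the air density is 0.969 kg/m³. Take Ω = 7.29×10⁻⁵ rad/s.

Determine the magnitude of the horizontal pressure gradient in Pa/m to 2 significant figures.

3.1×10⁻³ Pa/m

Coriolis parameter at 67°N:
f = 2Ω sin φ = 2 × 7.29×10⁻⁵ × sin 67° = 1.34×10⁻⁴ s⁻¹
Wind speed in SI: 46.7 knots = 24.0 m/s
Geostrophic balance rearranged: |∂P/∂n| = f ρ V_g
|∂P/∂n| = 1.34×10⁻⁴ × 0.969 × 24.0 = 3.12×10⁻³ Pa/m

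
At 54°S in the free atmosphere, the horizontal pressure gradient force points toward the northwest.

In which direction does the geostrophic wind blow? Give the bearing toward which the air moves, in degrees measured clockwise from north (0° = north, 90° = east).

225°

The pressure-gradient force points toward the northwest (bearing 315°).
Geostrophic balance: in the Southern Hemisphere the Coriolis force deflects motion to the left, so the geostrophic wind blows 90° to the left of the pressure-gradient force (low pressure on the right).
Rotating 315° by 90° counterclockwise gives 225° — the wind blows toward the southwest.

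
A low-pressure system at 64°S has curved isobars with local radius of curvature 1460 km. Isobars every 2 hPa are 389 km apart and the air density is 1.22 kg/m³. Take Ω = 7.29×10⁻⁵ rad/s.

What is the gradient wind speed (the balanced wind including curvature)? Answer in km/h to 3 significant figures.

Coriolis parameter at 64°S:
f = 2Ω sin φ = 2 × 7.29×10⁻⁵ × sin 64° = 1.31×10⁻⁴ s⁻¹
Pressure gradient: |∂P/∂n| = 200 Pa / 389000 m = 5.14×10⁻⁴ Pa/m
Geostrophic speed: V_g = |∂P/∂n|/(fρ) = 5.14×10⁻⁴/(1.31×10⁻⁴ × 1.22) = 3.22 m/s
Around a low, centrifugal force acts outward with Coriolis, so pressure-gradient force balances both:
(1/ρ)|∂P/∂n| = fV + V²/R  →  V² + fR·V − fR·V_g = 0
With fR = 1.31×10⁻⁴ × 1460×10³ m = 191 m/s:
V = [−fR + √((fR)² + 4 fR V_g)]/2 = [−191 + √(191² + 4×191×3.22)]/2 = 3.16 m/s
Subgeostrophic (V < V_g = 3.22 m/s), as expected around a low.
Converting: 3.16 m/s × 3.6 = 11.4 km/h

11.4 km/h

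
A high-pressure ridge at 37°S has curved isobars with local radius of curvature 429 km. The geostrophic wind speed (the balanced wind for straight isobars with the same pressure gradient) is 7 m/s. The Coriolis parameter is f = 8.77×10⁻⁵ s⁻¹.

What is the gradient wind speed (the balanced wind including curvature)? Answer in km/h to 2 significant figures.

33 km/h

Around a high, pressure-gradient force acts outward with centrifugal, so Coriolis balances both:
fV = (1/ρ)|∂P/∂n| + V²/R  →  V² − fR·V + fR·V_g = 0
With fR = 8.77×10⁻⁵ × 429×10³ m = 37.6 m/s:
V = [fR − √((fR)² − 4 fR V_g)]/2 = [37.6 − √(37.6² − 4×37.6×7)]/2 = 9.3 m/s
Supergeostrophic (V > V_g = 7 m/s), as expected around a high.
Converting: 9.3 m/s × 3.6 = 33 km/h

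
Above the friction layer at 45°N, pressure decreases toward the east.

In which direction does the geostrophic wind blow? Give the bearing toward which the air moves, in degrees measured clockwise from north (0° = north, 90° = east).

180°

The pressure-gradient force points toward the east (bearing 090°).
Geostrophic balance: in the Northern Hemisphere the Coriolis force deflects motion to the right, so the geostrophic wind blows 90° to the right of the pressure-gradient force (low pressure on the left).
Rotating 090° by 90° clockwise gives 180° — the wind blows toward the south.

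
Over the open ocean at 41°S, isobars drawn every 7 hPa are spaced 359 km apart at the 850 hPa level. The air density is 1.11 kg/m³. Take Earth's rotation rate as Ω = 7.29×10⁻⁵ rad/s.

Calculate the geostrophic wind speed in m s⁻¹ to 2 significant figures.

18 m s⁻¹

Coriolis parameter at 41°S:
f = 2Ω sin φ = 2 × 7.29×10⁻⁵ × sin 41° = 9.57×10⁻⁵ s⁻¹
Pressure gradient: |∂P/∂n| = 700 Pa / 359000 m = 1.95×10⁻³ Pa/m
Geostrophic balance (pressure-gradient force = Coriolis force):
V_g = (1/(fρ)) |∂P/∂n| = 1.95×10⁻³ / (9.57×10⁻⁵ × 1.11) = 18.4 m/s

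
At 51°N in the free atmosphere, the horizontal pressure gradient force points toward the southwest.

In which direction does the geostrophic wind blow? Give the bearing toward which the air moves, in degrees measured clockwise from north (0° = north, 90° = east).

The pressure-gradient force points toward the southwest (bearing 225°).
Geostrophic balance: in the Northern Hemisphere the Coriolis force deflects motion to the right, so the geostrophic wind blows 90° to the right of the pressure-gradient force (low pressure on the left).
Rotating 225° by 90° clockwise gives 315° — the wind blows toward the northwest.

315°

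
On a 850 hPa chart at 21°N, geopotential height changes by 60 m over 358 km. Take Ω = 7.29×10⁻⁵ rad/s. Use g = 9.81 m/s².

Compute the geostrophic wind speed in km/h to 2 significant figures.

Coriolis parameter at 21°N:
f = 2Ω sin φ = 2 × 7.29×10⁻⁵ × sin 21° = 5.23×10⁻⁵ s⁻¹
Height gradient: |∂Z/∂n| = 60 m / 358000 m = 1.68×10⁻⁴
On a pressure surface, geostrophic balance gives V_g = (g/f)|∂Z/∂n|:
V_g = 9.81 × 1.68×10⁻⁴ / 5.23×10⁻⁵ = 31.5 m/s
Converting: 31.5 m/s × 3.6 = 110 km/h

110 km/h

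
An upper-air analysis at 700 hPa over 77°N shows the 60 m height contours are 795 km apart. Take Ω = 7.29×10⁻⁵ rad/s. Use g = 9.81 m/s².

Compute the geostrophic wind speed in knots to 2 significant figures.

10 knots

Coriolis parameter at 77°N:
f = 2Ω sin φ = 2 × 7.29×10⁻⁵ × sin 77° = 1.42×10⁻⁴ s⁻¹
Height gradient: |∂Z/∂n| = 60 m / 795000 m = 7.55×10⁻⁵
On a pressure surface, geostrophic balance gives V_g = (g/f)|∂Z/∂n|:
V_g = 9.81 × 7.55×10⁻⁵ / 1.42×10⁻⁴ = 5.21 m/s
Converting: 5.21 m/s × 1.944 = 10 knots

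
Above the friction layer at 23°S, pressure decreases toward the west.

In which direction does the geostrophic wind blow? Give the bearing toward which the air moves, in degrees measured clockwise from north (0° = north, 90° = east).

180°

The pressure-gradient force points toward the west (bearing 270°).
Geostrophic balance: in the Southern Hemisphere the Coriolis force deflects motion to the left, so the geostrophic wind blows 90° to the left of the pressure-gradient force (low pressure on the right).
Rotating 270° by 90° counterclockwise gives 180° — the wind blows toward the south.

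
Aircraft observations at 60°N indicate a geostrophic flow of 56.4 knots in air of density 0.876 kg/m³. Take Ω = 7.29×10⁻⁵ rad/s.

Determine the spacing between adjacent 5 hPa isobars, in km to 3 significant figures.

Coriolis parameter at 60°N:
f = 2Ω sin φ = 2 × 7.29×10⁻⁵ × sin 60° = 1.26×10⁻⁴ s⁻¹
Wind speed in SI: 56.4 knots = 29.0 m/s
Geostrophic balance rearranged: |∂P/∂n| = f ρ V_g
|∂P/∂n| = 1.26×10⁻⁴ × 0.876 × 29.0 = 3.21×10⁻³ Pa/m
Isobar spacing: Δn = ΔP/|∂P/∂n| = 500 Pa / 3.21×10⁻³ Pa/m = 155798 m ≈ 156 km

156 km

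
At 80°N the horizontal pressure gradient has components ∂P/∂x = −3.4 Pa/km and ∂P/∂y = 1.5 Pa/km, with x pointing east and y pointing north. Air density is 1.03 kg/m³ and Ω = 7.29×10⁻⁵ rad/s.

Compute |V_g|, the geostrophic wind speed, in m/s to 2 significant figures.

Coriolis parameter at 80°N:
f = 2Ω sin φ = 2 × 7.29×10⁻⁵ × sin 80° = 1.44×10⁻⁴ s⁻¹
Component geostrophic relations (x east, y north):
u_g = −(1/(fρ)) ∂P/∂y,  v_g = (1/(fρ)) ∂P/∂x
u_g = −(1.5×10⁻³)/(1.44×10⁻⁴ × 1.03) = −10.1 m/s;  v_g = (−3.4×10⁻³)/(1.44×10⁻⁴ × 1.03) = −23.0 m/s
|V_g| = √(u_g² + v_g²) = 25.1 m/s

25 m/s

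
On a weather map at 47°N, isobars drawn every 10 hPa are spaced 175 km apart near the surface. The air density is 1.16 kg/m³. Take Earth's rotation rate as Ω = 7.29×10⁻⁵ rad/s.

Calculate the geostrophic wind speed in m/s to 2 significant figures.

46 m/s

Coriolis parameter at 47°N:
f = 2Ω sin φ = 2 × 7.29×10⁻⁵ × sin 47° = 1.07×10⁻⁴ s⁻¹
Pressure gradient: |∂P/∂n| = 1000 Pa / 175000 m = 5.71×10⁻³ Pa/m
Geostrophic balance (pressure-gradient force = Coriolis force):
V_g = (1/(fρ)) |∂P/∂n| = 5.71×10⁻³ / (1.07×10⁻⁴ × 1.16) = 46.2 m/s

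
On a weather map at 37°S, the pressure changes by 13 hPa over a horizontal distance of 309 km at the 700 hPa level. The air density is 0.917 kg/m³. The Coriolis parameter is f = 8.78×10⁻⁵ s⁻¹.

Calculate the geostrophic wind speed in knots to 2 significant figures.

100 knots

Pressure gradient: |∂P/∂n| = 1300 Pa / 309000 m = 4.21×10⁻³ Pa/m
Geostrophic balance (pressure-gradient force = Coriolis force):
V_g = (1/(fρ)) |∂P/∂n| = 4.21×10⁻³ / (8.78×10⁻⁵ × 0.917) = 52.3 m/s
Converting: 52.3 m/s × 1.944 = 100 knots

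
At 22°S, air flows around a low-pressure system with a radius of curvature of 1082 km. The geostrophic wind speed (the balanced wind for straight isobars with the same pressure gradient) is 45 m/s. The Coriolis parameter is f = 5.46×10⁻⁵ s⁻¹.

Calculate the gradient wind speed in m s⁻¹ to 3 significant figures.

29.9 m s⁻¹

Around a low, centrifugal force acts outward with Coriolis, so pressure-gradient force balances both:
(1/ρ)|∂P/∂n| = fV + V²/R  →  V² + fR·V − fR·V_g = 0
With fR = 5.46×10⁻⁵ × 1082×10³ m = 59.1 m/s:
V = [−fR + √((fR)² + 4 fR V_g)]/2 = [−59.1 + √(59.1² + 4×59.1×45)]/2 = 29.9 m/s
Subgeostrophic (V < V_g = 45 m/s), as expected around a low.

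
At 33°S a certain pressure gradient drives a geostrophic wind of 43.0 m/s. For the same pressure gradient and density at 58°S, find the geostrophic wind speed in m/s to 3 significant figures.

With the same pressure gradient and density, V_g ∝ 1/f ∝ 1/sin φ.
V₂ = V₁ · sin φ₁ / sin φ₂ = 43.0 × sin 33° / sin 58°
V₂ = 43.0 × 0.5446/0.8480 = 27.6 m/s

27.6 m/s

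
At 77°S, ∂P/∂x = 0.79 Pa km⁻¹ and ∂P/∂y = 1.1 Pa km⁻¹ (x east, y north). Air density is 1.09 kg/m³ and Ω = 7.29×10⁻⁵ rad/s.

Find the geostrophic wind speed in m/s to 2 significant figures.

8.7 m/s

Coriolis parameter at 77°S:
f = 2Ω sin φ = 2 × 7.29×10⁻⁵ × sin 77° = 1.42×10⁻⁴ s⁻¹
In the Southern Hemisphere f is negative: f = −1.42×10⁻⁴ s⁻¹.
Component geostrophic relations (x east, y north):
u_g = −(1/(fρ)) ∂P/∂y,  v_g = (1/(fρ)) ∂P/∂x
u_g = −(1.1×10⁻³)/(−1.42×10⁻⁴ × 1.09) = 7.10 m/s;  v_g = (0.79×10⁻³)/(−1.42×10⁻⁴ × 1.09) = −5.10 m/s
|V_g| = √(u_g² + v_g²) = 8.75 m/s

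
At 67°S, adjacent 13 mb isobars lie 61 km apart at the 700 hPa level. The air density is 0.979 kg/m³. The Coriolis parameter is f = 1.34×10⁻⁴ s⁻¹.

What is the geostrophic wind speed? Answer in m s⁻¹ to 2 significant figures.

160 m s⁻¹

Pressure gradient: |∂P/∂n| = 1300 Pa / 61000 m = 2.13×10⁻² Pa/m
Geostrophic balance (pressure-gradient force = Coriolis force):
V_g = (1/(fρ)) |∂P/∂n| = 2.13×10⁻² / (1.34×10⁻⁴ × 0.979) = 162 m/s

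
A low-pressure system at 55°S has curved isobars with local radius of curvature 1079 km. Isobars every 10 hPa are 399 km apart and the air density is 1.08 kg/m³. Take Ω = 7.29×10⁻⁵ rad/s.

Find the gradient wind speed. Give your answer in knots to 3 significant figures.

Coriolis parameter at 55°S:
f = 2Ω sin φ = 2 × 7.29×10⁻⁵ × sin 55° = 1.19×10⁻⁴ s⁻¹
Pressure gradient: |∂P/∂n| = 1000 Pa / 399000 m = 2.51×10⁻³ Pa/m
Geostrophic speed: V_g = |∂P/∂n|/(fρ) = 2.51×10⁻³/(1.19×10⁻⁴ × 1.08) = 19.4 m/s
Around a low, centrifugal force acts outward with Coriolis, so pressure-gradient force balances both:
(1/ρ)|∂P/∂n| = fV + V²/R  →  V² + fR·V − fR·V_g = 0
With fR = 1.19×10⁻⁴ × 1079×10³ m = 129 m/s:
V = [−fR + √((fR)² + 4 fR V_g)]/2 = [−129 + √(129² + 4×129×19.4)]/2 = 17.1 m/s
Subgeostrophic (V < V_g = 19.4 m/s), as expected around a low.
Converting: 17.1 m/s × 1.944 = 33.3 knots

33.3 knots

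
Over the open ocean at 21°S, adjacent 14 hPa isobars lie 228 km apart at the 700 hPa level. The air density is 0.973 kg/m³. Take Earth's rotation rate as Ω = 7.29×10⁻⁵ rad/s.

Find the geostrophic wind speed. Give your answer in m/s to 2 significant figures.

Coriolis parameter at 21°S:
f = 2Ω sin φ = 2 × 7.29×10⁻⁵ × sin 21° = 5.23×10⁻⁵ s⁻¹
Pressure gradient: |∂P/∂n| = 1400 Pa / 228000 m = 6.14×10⁻³ Pa/m
Geostrophic balance (pressure-gradient force = Coriolis force):
V_g = (1/(fρ)) |∂P/∂n| = 6.14×10⁻³ / (5.23×10⁻⁵ × 0.973) = 121 m/s

120 m/s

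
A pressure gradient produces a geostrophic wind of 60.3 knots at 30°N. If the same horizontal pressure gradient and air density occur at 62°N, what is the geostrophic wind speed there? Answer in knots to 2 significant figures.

34 knots

With the same pressure gradient and density, V_g ∝ 1/f ∝ 1/sin φ.
V₂ = V₁ · sin φ₁ / sin φ₂ = 60.3 × sin 30° / sin 62°
V₂ = 60.3 × 0.5000/0.8829 = 34 knots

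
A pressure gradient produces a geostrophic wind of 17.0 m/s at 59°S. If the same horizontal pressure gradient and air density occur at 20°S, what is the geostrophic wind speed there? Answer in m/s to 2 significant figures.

With the same pressure gradient and density, V_g ∝ 1/f ∝ 1/sin φ.
V₂ = V₁ · sin φ₁ / sin φ₂ = 17.0 × sin 59° / sin 20°
V₂ = 17.0 × 0.8572/0.3420 = 43 m/s

43 m/s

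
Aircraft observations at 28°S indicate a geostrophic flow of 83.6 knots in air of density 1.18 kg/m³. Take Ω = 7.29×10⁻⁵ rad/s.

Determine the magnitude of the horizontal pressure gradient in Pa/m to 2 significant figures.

Coriolis parameter at 28°S:
f = 2Ω sin φ = 2 × 7.29×10⁻⁵ × sin 28° = 6.84×10⁻⁵ s⁻¹
Wind speed in SI: 83.6 knots = 43.0 m/s
Geostrophic balance rearranged: |∂P/∂n| = f ρ V_g
|∂P/∂n| = 6.84×10⁻⁵ × 1.18 × 43.0 = 3.47×10⁻³ Pa/m

3.5×10⁻³ Pa/m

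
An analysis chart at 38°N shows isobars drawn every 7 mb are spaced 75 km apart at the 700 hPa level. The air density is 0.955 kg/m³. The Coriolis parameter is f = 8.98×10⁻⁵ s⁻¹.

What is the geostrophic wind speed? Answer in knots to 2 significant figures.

210 knots

Pressure gradient: |∂P/∂n| = 700 Pa / 75000 m = 9.33×10⁻³ Pa/m
Geostrophic balance (pressure-gradient force = Coriolis force):
V_g = (1/(fρ)) |∂P/∂n| = 9.33×10⁻³ / (8.98×10⁻⁵ × 0.955) = 109 m/s
Converting: 109 m/s × 1.944 = 210 knots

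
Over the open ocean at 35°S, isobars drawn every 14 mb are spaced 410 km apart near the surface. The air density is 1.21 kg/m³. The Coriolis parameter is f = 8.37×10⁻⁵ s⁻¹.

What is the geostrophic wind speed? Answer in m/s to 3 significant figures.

33.7 m/s

Pressure gradient: |∂P/∂n| = 1400 Pa / 410000 m = 3.41×10⁻³ Pa/m
Geostrophic balance (pressure-gradient force = Coriolis force):
V_g = (1/(fρ)) |∂P/∂n| = 3.41×10⁻³ / (8.37×10⁻⁵ × 1.21) = 33.7 m/s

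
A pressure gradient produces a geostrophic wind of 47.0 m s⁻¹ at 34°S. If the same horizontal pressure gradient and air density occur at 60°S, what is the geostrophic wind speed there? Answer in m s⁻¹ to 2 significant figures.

30 m s⁻¹

With the same pressure gradient and density, V_g ∝ 1/f ∝ 1/sin φ.
V₂ = V₁ · sin φ₁ / sin φ₂ = 47.0 × sin 34° / sin 60°
V₂ = 47.0 × 0.5592/0.8660 = 30 m s⁻¹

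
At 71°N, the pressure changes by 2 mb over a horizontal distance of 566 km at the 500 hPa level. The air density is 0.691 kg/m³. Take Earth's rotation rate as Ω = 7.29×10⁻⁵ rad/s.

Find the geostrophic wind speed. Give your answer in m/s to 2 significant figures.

Coriolis parameter at 71°N:
f = 2Ω sin φ = 2 × 7.29×10⁻⁵ × sin 71° = 1.38×10⁻⁴ s⁻¹
Pressure gradient: |∂P/∂n| = 200 Pa / 566000 m = 3.53×10⁻⁴ Pa/m
Geostrophic balance (pressure-gradient force = Coriolis force):
V_g = (1/(fρ)) |∂P/∂n| = 3.53×10⁻⁴ / (1.38×10⁻⁴ × 0.691) = 3.71 m/s

3.7 m/s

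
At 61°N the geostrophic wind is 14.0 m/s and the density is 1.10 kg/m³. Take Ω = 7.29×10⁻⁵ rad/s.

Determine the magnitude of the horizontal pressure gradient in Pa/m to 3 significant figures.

Coriolis parameter at 61°N:
f = 2Ω sin φ = 2 × 7.29×10⁻⁵ × sin 61° = 1.28×10⁻⁴ s⁻¹
Geostrophic balance rearranged: |∂P/∂n| = f ρ V_g
|∂P/∂n| = 1.28×10⁻⁴ × 1.10 × 14.0 = 1.96×10⁻³ Pa/m

1.96×10⁻³ Pa/m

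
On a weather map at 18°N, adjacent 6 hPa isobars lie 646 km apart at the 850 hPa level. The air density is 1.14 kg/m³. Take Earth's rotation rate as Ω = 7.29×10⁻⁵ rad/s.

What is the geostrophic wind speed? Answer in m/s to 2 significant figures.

Coriolis parameter at 18°N:
f = 2Ω sin φ = 2 × 7.29×10⁻⁵ × sin 18° = 4.51×10⁻⁵ s⁻¹
Pressure gradient: |∂P/∂n| = 600 Pa / 646000 m = 9.29×10⁻⁴ Pa/m
Geostrophic balance (pressure-gradient force = Coriolis force):
V_g = (1/(fρ)) |∂P/∂n| = 9.29×10⁻⁴ / (4.51×10⁻⁵ × 1.14) = 18.1 m/s

18 m/s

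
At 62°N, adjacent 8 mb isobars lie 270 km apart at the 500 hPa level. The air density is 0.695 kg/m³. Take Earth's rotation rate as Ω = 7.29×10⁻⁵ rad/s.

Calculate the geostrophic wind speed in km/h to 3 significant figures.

119 km/h

Coriolis parameter at 62°N:
f = 2Ω sin φ = 2 × 7.29×10⁻⁵ × sin 62° = 1.29×10⁻⁴ s⁻¹
Pressure gradient: |∂P/∂n| = 800 Pa / 270000 m = 2.96×10⁻³ Pa/m
Geostrophic balance (pressure-gradient force = Coriolis force):
V_g = (1/(fρ)) |∂P/∂n| = 2.96×10⁻³ / (1.29×10⁻⁴ × 0.695) = 33.1 m/s
Converting: 33.1 m/s × 3.6 = 119 km/h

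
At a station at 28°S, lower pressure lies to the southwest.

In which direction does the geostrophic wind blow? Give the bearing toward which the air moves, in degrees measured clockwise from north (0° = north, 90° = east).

The pressure-gradient force points toward the southwest (bearing 225°).
Geostrophic balance: in the Southern Hemisphere the Coriolis force deflects motion to the left, so the geostrophic wind blows 90° to the left of the pressure-gradient force (low pressure on the right).
Rotating 225° by 90° counterclockwise gives 135° — the wind blows toward the southeast.

135°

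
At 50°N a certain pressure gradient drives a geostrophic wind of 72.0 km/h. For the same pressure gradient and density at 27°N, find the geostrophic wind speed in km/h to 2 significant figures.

With the same pressure gradient and density, V_g ∝ 1/f ∝ 1/sin φ.
V₂ = V₁ · sin φ₁ / sin φ₂ = 72.0 × sin 50° / sin 27°
V₂ = 72.0 × 0.7660/0.4540 = 120 km/h

120 km/h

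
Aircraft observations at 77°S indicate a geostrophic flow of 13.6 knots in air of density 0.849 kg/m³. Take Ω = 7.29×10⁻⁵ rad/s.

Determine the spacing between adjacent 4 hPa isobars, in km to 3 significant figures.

474 km

Coriolis parameter at 77°S:
f = 2Ω sin φ = 2 × 7.29×10⁻⁵ × sin 77° = 1.42×10⁻⁴ s⁻¹
Wind speed in SI: 13.6 knots = 7.00 m/s
Geostrophic balance rearranged: |∂P/∂n| = f ρ V_g
|∂P/∂n| = 1.42×10⁻⁴ × 0.849 × 7.00 = 8.44×10⁻⁴ Pa/m
Isobar spacing: Δn = ΔP/|∂P/∂n| = 400 Pa / 8.44×10⁻⁴ Pa/m = 474017 m ≈ 474 km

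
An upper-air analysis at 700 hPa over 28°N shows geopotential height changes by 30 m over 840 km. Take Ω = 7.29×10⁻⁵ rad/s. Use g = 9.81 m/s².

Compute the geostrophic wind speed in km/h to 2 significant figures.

Coriolis parameter at 28°N:
f = 2Ω sin φ = 2 × 7.29×10⁻⁵ × sin 28° = 6.84×10⁻⁵ s⁻¹
Height gradient: |∂Z/∂n| = 30 m / 840000 m = 3.57×10⁻⁵
On a pressure surface, geostrophic balance gives V_g = (g/f)|∂Z/∂n|:
V_g = 9.81 × 3.57×10⁻⁵ / 6.84×10⁻⁵ = 5.12 m/s
Converting: 5.12 m/s × 3.6 = 18 km/h

18 km/h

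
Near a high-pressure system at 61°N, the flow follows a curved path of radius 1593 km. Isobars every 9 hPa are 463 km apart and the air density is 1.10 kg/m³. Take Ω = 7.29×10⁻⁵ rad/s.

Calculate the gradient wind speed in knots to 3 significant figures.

29.1 knots

Coriolis parameter at 61°N:
f = 2Ω sin φ = 2 × 7.29×10⁻⁵ × sin 61° = 1.28×10⁻⁴ s⁻¹
Pressure gradient: |∂P/∂n| = 900 Pa / 463000 m = 1.94×10⁻³ Pa/m
Geostrophic speed: V_g = |∂P/∂n|/(fρ) = 1.94×10⁻³/(1.28×10⁻⁴ × 1.10) = 13.9 m/s
Around a high, pressure-gradient force acts outward with centrifugal, so Coriolis balances both:
fV = (1/ρ)|∂P/∂n| + V²/R  →  V² − fR·V + fR·V_g = 0
With fR = 1.28×10⁻⁴ × 1593×10³ m = 203 m/s:
V = [fR − √((fR)² − 4 fR V_g)]/2 = [203 − √(203² − 4×203×13.9)]/2 = 15 m/s
Supergeostrophic (V > V_g = 13.9 m/s), as expected around a high.
Converting: 15 m/s × 1.944 = 29.1 knots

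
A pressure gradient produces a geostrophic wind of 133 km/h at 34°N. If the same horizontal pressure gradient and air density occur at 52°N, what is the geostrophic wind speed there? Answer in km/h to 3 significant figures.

94.4 km/h

With the same pressure gradient and density, V_g ∝ 1/f ∝ 1/sin φ.
V₂ = V₁ · sin φ₁ / sin φ₂ = 133 × sin 34° / sin 52°
V₂ = 133 × 0.5592/0.7880 = 94.4 km/h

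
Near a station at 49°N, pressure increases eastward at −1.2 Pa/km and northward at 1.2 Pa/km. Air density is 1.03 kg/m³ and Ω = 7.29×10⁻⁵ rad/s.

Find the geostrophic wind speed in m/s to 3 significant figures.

15.0 m/s

Coriolis parameter at 49°N:
f = 2Ω sin φ = 2 × 7.29×10⁻⁵ × sin 49° = 1.10×10⁻⁴ s⁻¹
Component geostrophic relations (x east, y north):
u_g = −(1/(fρ)) ∂P/∂y,  v_g = (1/(fρ)) ∂P/∂x
u_g = −(1.2×10⁻³)/(1.10×10⁻⁴ × 1.03) = −10.6 m/s;  v_g = (−1.2×10⁻³)/(1.10×10⁻⁴ × 1.03) = −10.6 m/s
|V_g| = √(u_g² + v_g²) = 15.0 m/s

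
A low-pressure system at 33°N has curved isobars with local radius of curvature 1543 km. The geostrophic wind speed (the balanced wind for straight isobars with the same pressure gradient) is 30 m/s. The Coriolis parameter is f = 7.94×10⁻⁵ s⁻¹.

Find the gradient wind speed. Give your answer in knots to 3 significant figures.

Around a low, centrifugal force acts outward with Coriolis, so pressure-gradient force balances both:
(1/ρ)|∂P/∂n| = fV + V²/R  →  V² + fR·V − fR·V_g = 0
With fR = 7.94×10⁻⁵ × 1543×10³ m = 123 m/s:
V = [−fR + √((fR)² + 4 fR V_g)]/2 = [−123 + √(123² + 4×123×30)]/2 = 24.9 m/s
Subgeostrophic (V < V_g = 30 m/s), as expected around a low.
Converting: 24.9 m/s × 1.944 = 48.5 knots

48.5 knots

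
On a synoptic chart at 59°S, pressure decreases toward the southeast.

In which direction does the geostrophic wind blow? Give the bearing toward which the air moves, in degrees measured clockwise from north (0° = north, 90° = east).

045°

The pressure-gradient force points toward the southeast (bearing 135°).
Geostrophic balance: in the Southern Hemisphere the Coriolis force deflects motion to the left, so the geostrophic wind blows 90° to the left of the pressure-gradient force (low pressure on the right).
Rotating 135° by 90° counterclockwise gives 045° — the wind blows toward the northeast.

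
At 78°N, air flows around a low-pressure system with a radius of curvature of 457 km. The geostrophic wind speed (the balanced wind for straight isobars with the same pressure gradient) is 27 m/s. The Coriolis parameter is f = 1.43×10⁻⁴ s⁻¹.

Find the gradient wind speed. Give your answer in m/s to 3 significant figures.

Around a low, centrifugal force acts outward with Coriolis, so pressure-gradient force balances both:
(1/ρ)|∂P/∂n| = fV + V²/R  →  V² + fR·V − fR·V_g = 0
With fR = 1.43×10⁻⁴ × 457×10³ m = 65.4 m/s:
V = [−fR + √((fR)² + 4 fR V_g)]/2 = [−65.4 + √(65.4² + 4×65.4×27)]/2 = 20.5 m/s
Subgeostrophic (V < V_g = 27 m/s), as expected around a low.

20.5 m/s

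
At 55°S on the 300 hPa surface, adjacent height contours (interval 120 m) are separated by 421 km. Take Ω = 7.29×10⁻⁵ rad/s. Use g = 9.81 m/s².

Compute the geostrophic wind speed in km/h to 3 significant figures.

84.3 km/h

Coriolis parameter at 55°S:
f = 2Ω sin φ = 2 × 7.29×10⁻⁵ × sin 55° = 1.19×10⁻⁴ s⁻¹
Height gradient: |∂Z/∂n| = 120 m / 421000 m = 2.85×10⁻⁴
On a pressure surface, geostrophic balance gives V_g = (g/f)|∂Z/∂n|:
V_g = 9.81 × 2.85×10⁻⁴ / 1.19×10⁻⁴ = 23.4 m/s
Converting: 23.4 m/s × 3.6 = 84.3 km/h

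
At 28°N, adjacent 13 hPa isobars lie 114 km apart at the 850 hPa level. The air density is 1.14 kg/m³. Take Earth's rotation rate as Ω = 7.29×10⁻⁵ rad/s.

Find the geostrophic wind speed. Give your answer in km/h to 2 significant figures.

Coriolis parameter at 28°N:
f = 2Ω sin φ = 2 × 7.29×10⁻⁵ × sin 28° = 6.84×10⁻⁵ s⁻¹
Pressure gradient: |∂P/∂n| = 1300 Pa / 114000 m = 1.14×10⁻² Pa/m
Geostrophic balance (pressure-gradient force = Coriolis force):
V_g = (1/(fρ)) |∂P/∂n| = 1.14×10⁻² / (6.84×10⁻⁵ × 1.14) = 146 m/s
Converting: 146 m/s × 3.6 = 530 km/h

530 km/h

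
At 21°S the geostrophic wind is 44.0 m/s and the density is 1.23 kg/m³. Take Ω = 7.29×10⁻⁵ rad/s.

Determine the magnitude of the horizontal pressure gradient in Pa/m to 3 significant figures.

Coriolis parameter at 21°S:
f = 2Ω sin φ = 2 × 7.29×10⁻⁵ × sin 21° = 5.23×10⁻⁵ s⁻¹
Geostrophic balance rearranged: |∂P/∂n| = f ρ V_g
|∂P/∂n| = 5.23×10⁻⁵ × 1.23 × 44.0 = 2.83×10⁻³ Pa/m

2.83×10⁻³ Pa/m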